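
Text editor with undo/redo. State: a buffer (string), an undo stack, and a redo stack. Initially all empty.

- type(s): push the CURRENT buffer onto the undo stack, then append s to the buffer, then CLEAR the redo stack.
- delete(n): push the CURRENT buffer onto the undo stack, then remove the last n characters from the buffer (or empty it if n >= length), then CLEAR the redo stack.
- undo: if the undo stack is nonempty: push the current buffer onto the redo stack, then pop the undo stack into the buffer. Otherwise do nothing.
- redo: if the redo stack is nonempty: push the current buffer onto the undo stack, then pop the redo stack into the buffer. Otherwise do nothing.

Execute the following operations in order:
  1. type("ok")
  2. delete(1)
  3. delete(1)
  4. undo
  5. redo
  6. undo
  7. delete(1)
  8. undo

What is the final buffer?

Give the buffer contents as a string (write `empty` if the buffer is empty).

After op 1 (type): buf='ok' undo_depth=1 redo_depth=0
After op 2 (delete): buf='o' undo_depth=2 redo_depth=0
After op 3 (delete): buf='(empty)' undo_depth=3 redo_depth=0
After op 4 (undo): buf='o' undo_depth=2 redo_depth=1
After op 5 (redo): buf='(empty)' undo_depth=3 redo_depth=0
After op 6 (undo): buf='o' undo_depth=2 redo_depth=1
After op 7 (delete): buf='(empty)' undo_depth=3 redo_depth=0
After op 8 (undo): buf='o' undo_depth=2 redo_depth=1

Answer: o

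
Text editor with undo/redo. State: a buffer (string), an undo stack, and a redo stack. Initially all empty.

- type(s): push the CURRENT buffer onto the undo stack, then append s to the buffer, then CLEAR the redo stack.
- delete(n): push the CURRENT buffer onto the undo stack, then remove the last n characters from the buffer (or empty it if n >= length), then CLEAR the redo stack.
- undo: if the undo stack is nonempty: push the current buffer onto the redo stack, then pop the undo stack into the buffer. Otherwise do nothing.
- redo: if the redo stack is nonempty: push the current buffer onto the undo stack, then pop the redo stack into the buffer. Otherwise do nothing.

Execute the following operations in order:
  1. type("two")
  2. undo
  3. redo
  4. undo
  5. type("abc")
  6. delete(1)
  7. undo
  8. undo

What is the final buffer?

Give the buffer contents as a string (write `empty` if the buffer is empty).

Answer: empty

Derivation:
After op 1 (type): buf='two' undo_depth=1 redo_depth=0
After op 2 (undo): buf='(empty)' undo_depth=0 redo_depth=1
After op 3 (redo): buf='two' undo_depth=1 redo_depth=0
After op 4 (undo): buf='(empty)' undo_depth=0 redo_depth=1
After op 5 (type): buf='abc' undo_depth=1 redo_depth=0
After op 6 (delete): buf='ab' undo_depth=2 redo_depth=0
After op 7 (undo): buf='abc' undo_depth=1 redo_depth=1
After op 8 (undo): buf='(empty)' undo_depth=0 redo_depth=2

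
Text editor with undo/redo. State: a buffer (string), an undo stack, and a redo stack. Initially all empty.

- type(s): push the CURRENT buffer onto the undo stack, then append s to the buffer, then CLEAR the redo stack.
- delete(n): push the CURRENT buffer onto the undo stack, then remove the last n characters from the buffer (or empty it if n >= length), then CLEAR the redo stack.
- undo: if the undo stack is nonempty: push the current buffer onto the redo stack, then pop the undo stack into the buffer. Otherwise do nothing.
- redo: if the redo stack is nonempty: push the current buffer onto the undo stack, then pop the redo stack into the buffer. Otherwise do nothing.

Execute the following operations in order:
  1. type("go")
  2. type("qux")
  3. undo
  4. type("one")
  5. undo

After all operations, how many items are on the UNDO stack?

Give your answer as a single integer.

Answer: 1

Derivation:
After op 1 (type): buf='go' undo_depth=1 redo_depth=0
After op 2 (type): buf='goqux' undo_depth=2 redo_depth=0
After op 3 (undo): buf='go' undo_depth=1 redo_depth=1
After op 4 (type): buf='goone' undo_depth=2 redo_depth=0
After op 5 (undo): buf='go' undo_depth=1 redo_depth=1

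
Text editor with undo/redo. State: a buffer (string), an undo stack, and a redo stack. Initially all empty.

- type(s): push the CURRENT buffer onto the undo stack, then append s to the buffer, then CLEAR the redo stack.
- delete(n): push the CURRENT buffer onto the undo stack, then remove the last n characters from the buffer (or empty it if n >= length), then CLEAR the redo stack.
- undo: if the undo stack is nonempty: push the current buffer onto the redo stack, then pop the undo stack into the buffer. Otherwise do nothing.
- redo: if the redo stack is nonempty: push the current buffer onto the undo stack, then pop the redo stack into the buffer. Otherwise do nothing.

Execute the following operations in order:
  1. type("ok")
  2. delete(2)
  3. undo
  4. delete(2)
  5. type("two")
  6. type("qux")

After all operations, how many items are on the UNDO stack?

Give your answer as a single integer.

Answer: 4

Derivation:
After op 1 (type): buf='ok' undo_depth=1 redo_depth=0
After op 2 (delete): buf='(empty)' undo_depth=2 redo_depth=0
After op 3 (undo): buf='ok' undo_depth=1 redo_depth=1
After op 4 (delete): buf='(empty)' undo_depth=2 redo_depth=0
After op 5 (type): buf='two' undo_depth=3 redo_depth=0
After op 6 (type): buf='twoqux' undo_depth=4 redo_depth=0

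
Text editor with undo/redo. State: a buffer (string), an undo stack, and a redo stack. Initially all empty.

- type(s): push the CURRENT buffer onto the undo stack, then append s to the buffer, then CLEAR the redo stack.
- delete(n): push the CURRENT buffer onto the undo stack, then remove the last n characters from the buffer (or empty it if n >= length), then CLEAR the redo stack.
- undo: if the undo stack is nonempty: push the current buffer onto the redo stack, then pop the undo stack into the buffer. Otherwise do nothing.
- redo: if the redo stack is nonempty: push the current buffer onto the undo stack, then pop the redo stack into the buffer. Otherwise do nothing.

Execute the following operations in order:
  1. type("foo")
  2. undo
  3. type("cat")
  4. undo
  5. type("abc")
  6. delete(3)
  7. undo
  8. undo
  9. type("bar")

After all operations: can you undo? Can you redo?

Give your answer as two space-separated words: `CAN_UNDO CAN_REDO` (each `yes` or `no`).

After op 1 (type): buf='foo' undo_depth=1 redo_depth=0
After op 2 (undo): buf='(empty)' undo_depth=0 redo_depth=1
After op 3 (type): buf='cat' undo_depth=1 redo_depth=0
After op 4 (undo): buf='(empty)' undo_depth=0 redo_depth=1
After op 5 (type): buf='abc' undo_depth=1 redo_depth=0
After op 6 (delete): buf='(empty)' undo_depth=2 redo_depth=0
After op 7 (undo): buf='abc' undo_depth=1 redo_depth=1
After op 8 (undo): buf='(empty)' undo_depth=0 redo_depth=2
After op 9 (type): buf='bar' undo_depth=1 redo_depth=0

Answer: yes no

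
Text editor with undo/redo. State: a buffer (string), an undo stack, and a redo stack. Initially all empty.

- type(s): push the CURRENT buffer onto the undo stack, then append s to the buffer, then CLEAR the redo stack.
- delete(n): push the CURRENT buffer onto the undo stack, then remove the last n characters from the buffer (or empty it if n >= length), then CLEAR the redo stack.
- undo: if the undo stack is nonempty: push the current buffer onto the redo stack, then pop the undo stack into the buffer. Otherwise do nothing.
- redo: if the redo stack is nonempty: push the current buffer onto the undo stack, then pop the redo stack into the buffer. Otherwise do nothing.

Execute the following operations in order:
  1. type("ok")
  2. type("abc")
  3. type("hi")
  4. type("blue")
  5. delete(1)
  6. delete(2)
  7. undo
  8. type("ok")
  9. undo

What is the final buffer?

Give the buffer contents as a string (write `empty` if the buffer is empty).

Answer: okabchiblu

Derivation:
After op 1 (type): buf='ok' undo_depth=1 redo_depth=0
After op 2 (type): buf='okabc' undo_depth=2 redo_depth=0
After op 3 (type): buf='okabchi' undo_depth=3 redo_depth=0
After op 4 (type): buf='okabchiblue' undo_depth=4 redo_depth=0
After op 5 (delete): buf='okabchiblu' undo_depth=5 redo_depth=0
After op 6 (delete): buf='okabchib' undo_depth=6 redo_depth=0
After op 7 (undo): buf='okabchiblu' undo_depth=5 redo_depth=1
After op 8 (type): buf='okabchibluok' undo_depth=6 redo_depth=0
After op 9 (undo): buf='okabchiblu' undo_depth=5 redo_depth=1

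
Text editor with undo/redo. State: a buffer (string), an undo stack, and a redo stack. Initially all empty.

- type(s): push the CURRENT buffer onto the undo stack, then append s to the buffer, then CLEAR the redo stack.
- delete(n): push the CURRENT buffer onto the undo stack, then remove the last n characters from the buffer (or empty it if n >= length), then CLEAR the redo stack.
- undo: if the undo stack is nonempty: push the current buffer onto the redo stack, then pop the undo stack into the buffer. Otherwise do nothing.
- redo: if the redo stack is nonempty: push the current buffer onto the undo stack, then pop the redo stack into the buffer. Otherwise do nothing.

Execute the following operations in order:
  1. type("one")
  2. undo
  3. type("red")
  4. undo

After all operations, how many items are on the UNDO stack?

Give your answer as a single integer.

Answer: 0

Derivation:
After op 1 (type): buf='one' undo_depth=1 redo_depth=0
After op 2 (undo): buf='(empty)' undo_depth=0 redo_depth=1
After op 3 (type): buf='red' undo_depth=1 redo_depth=0
After op 4 (undo): buf='(empty)' undo_depth=0 redo_depth=1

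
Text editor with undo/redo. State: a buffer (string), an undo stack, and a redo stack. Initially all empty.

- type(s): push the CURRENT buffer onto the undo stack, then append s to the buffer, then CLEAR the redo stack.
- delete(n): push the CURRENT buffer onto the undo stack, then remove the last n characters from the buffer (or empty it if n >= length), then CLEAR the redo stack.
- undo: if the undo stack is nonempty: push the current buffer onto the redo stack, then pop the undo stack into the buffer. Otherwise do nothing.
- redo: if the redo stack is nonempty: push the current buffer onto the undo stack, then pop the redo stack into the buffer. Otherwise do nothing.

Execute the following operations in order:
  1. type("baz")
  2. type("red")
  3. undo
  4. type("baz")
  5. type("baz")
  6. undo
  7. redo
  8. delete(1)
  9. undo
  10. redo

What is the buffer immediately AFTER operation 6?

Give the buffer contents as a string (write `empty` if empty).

After op 1 (type): buf='baz' undo_depth=1 redo_depth=0
After op 2 (type): buf='bazred' undo_depth=2 redo_depth=0
After op 3 (undo): buf='baz' undo_depth=1 redo_depth=1
After op 4 (type): buf='bazbaz' undo_depth=2 redo_depth=0
After op 5 (type): buf='bazbazbaz' undo_depth=3 redo_depth=0
After op 6 (undo): buf='bazbaz' undo_depth=2 redo_depth=1

Answer: bazbaz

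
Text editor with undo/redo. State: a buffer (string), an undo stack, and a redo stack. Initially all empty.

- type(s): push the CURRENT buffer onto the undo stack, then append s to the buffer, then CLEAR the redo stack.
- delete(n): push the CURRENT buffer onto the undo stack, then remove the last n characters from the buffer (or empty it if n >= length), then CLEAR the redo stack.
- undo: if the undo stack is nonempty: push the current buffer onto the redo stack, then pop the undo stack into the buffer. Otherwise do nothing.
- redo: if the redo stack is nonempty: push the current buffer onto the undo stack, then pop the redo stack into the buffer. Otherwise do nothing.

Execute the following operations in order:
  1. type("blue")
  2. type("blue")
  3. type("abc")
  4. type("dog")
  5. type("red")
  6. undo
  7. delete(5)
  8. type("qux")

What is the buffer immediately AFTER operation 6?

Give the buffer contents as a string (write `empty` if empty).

After op 1 (type): buf='blue' undo_depth=1 redo_depth=0
After op 2 (type): buf='blueblue' undo_depth=2 redo_depth=0
After op 3 (type): buf='blueblueabc' undo_depth=3 redo_depth=0
After op 4 (type): buf='blueblueabcdog' undo_depth=4 redo_depth=0
After op 5 (type): buf='blueblueabcdogred' undo_depth=5 redo_depth=0
After op 6 (undo): buf='blueblueabcdog' undo_depth=4 redo_depth=1

Answer: blueblueabcdog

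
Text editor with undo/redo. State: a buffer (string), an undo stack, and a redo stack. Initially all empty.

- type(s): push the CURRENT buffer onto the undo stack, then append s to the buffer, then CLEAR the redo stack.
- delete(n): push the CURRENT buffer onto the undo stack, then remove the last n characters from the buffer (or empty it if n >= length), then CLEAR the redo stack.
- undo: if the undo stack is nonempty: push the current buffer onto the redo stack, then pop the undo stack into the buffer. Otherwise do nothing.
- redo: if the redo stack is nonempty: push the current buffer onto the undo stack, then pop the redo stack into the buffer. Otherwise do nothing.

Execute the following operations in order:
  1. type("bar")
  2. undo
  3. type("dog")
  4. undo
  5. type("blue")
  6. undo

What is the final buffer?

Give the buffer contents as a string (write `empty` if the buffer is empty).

After op 1 (type): buf='bar' undo_depth=1 redo_depth=0
After op 2 (undo): buf='(empty)' undo_depth=0 redo_depth=1
After op 3 (type): buf='dog' undo_depth=1 redo_depth=0
After op 4 (undo): buf='(empty)' undo_depth=0 redo_depth=1
After op 5 (type): buf='blue' undo_depth=1 redo_depth=0
After op 6 (undo): buf='(empty)' undo_depth=0 redo_depth=1

Answer: empty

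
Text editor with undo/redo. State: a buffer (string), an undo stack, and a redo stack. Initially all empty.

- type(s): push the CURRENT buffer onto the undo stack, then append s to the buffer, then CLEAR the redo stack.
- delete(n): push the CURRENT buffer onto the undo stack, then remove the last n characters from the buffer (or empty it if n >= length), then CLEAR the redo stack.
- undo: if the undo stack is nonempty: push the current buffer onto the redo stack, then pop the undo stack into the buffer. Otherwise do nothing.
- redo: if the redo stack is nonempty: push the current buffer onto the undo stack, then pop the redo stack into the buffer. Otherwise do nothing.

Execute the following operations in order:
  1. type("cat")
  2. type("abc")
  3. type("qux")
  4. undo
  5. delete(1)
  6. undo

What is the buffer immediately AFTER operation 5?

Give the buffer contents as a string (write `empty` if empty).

Answer: catab

Derivation:
After op 1 (type): buf='cat' undo_depth=1 redo_depth=0
After op 2 (type): buf='catabc' undo_depth=2 redo_depth=0
After op 3 (type): buf='catabcqux' undo_depth=3 redo_depth=0
After op 4 (undo): buf='catabc' undo_depth=2 redo_depth=1
After op 5 (delete): buf='catab' undo_depth=3 redo_depth=0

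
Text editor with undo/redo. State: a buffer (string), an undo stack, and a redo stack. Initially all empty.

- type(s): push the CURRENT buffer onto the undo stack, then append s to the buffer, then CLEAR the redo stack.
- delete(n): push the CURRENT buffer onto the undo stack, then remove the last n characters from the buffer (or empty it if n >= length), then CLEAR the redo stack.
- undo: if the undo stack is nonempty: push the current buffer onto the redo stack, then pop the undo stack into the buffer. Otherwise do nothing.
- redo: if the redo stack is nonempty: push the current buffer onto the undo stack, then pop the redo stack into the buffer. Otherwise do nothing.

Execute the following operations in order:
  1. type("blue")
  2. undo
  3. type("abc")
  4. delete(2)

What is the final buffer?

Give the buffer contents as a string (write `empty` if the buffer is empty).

After op 1 (type): buf='blue' undo_depth=1 redo_depth=0
After op 2 (undo): buf='(empty)' undo_depth=0 redo_depth=1
After op 3 (type): buf='abc' undo_depth=1 redo_depth=0
After op 4 (delete): buf='a' undo_depth=2 redo_depth=0

Answer: a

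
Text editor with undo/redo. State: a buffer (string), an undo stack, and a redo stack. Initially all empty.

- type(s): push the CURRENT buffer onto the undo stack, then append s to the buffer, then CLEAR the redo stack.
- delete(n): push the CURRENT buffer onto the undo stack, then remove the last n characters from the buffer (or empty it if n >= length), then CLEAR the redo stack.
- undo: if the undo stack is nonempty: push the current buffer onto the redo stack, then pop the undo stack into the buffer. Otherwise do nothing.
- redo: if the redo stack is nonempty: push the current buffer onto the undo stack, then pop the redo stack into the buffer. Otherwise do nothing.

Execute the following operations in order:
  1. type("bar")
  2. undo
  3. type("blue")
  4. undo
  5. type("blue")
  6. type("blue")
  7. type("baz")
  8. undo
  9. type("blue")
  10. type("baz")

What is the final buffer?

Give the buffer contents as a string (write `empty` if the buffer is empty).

After op 1 (type): buf='bar' undo_depth=1 redo_depth=0
After op 2 (undo): buf='(empty)' undo_depth=0 redo_depth=1
After op 3 (type): buf='blue' undo_depth=1 redo_depth=0
After op 4 (undo): buf='(empty)' undo_depth=0 redo_depth=1
After op 5 (type): buf='blue' undo_depth=1 redo_depth=0
After op 6 (type): buf='blueblue' undo_depth=2 redo_depth=0
After op 7 (type): buf='bluebluebaz' undo_depth=3 redo_depth=0
After op 8 (undo): buf='blueblue' undo_depth=2 redo_depth=1
After op 9 (type): buf='blueblueblue' undo_depth=3 redo_depth=0
After op 10 (type): buf='bluebluebluebaz' undo_depth=4 redo_depth=0

Answer: bluebluebluebaz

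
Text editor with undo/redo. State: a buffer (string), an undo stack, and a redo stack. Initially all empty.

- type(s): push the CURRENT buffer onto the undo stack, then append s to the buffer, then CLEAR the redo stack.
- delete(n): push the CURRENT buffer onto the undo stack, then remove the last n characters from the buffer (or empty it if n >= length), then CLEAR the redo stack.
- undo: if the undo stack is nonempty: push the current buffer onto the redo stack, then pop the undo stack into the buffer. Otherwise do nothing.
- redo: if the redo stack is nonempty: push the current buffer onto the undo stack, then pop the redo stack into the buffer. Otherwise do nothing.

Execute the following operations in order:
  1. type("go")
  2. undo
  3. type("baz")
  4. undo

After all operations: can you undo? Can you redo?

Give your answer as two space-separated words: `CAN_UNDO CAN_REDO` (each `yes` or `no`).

After op 1 (type): buf='go' undo_depth=1 redo_depth=0
After op 2 (undo): buf='(empty)' undo_depth=0 redo_depth=1
After op 3 (type): buf='baz' undo_depth=1 redo_depth=0
After op 4 (undo): buf='(empty)' undo_depth=0 redo_depth=1

Answer: no yes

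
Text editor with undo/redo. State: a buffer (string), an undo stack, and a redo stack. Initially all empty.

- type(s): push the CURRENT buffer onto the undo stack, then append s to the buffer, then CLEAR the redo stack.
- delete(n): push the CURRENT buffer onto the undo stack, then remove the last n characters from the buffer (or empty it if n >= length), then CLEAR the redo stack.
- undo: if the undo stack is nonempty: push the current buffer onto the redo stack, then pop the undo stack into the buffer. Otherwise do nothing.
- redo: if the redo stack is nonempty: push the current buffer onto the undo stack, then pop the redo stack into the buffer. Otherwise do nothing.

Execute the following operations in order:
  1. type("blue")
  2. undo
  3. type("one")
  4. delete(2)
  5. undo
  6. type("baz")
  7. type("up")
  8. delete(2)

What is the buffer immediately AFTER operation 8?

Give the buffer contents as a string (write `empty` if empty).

After op 1 (type): buf='blue' undo_depth=1 redo_depth=0
After op 2 (undo): buf='(empty)' undo_depth=0 redo_depth=1
After op 3 (type): buf='one' undo_depth=1 redo_depth=0
After op 4 (delete): buf='o' undo_depth=2 redo_depth=0
After op 5 (undo): buf='one' undo_depth=1 redo_depth=1
After op 6 (type): buf='onebaz' undo_depth=2 redo_depth=0
After op 7 (type): buf='onebazup' undo_depth=3 redo_depth=0
After op 8 (delete): buf='onebaz' undo_depth=4 redo_depth=0

Answer: onebaz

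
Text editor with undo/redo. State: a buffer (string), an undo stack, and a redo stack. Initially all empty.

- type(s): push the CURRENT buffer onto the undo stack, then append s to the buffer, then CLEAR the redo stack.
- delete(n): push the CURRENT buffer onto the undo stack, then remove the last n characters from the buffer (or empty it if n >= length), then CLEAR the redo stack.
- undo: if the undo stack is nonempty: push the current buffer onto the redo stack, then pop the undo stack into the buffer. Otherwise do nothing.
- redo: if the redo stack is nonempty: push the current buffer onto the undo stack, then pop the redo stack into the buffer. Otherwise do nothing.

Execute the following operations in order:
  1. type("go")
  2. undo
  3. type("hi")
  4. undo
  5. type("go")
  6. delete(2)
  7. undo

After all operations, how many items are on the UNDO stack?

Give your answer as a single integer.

After op 1 (type): buf='go' undo_depth=1 redo_depth=0
After op 2 (undo): buf='(empty)' undo_depth=0 redo_depth=1
After op 3 (type): buf='hi' undo_depth=1 redo_depth=0
After op 4 (undo): buf='(empty)' undo_depth=0 redo_depth=1
After op 5 (type): buf='go' undo_depth=1 redo_depth=0
After op 6 (delete): buf='(empty)' undo_depth=2 redo_depth=0
After op 7 (undo): buf='go' undo_depth=1 redo_depth=1

Answer: 1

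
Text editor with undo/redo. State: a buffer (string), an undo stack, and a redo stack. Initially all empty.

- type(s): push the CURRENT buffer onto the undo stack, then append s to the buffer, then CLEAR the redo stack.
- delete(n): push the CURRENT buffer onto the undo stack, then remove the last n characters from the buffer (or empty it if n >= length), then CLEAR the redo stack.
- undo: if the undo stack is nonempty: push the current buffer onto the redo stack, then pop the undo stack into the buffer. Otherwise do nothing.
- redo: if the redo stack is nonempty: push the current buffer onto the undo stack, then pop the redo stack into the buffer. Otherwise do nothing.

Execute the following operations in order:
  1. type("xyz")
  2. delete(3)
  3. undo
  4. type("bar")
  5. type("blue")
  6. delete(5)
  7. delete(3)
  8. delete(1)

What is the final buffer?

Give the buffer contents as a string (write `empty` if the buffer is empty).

Answer: x

Derivation:
After op 1 (type): buf='xyz' undo_depth=1 redo_depth=0
After op 2 (delete): buf='(empty)' undo_depth=2 redo_depth=0
After op 3 (undo): buf='xyz' undo_depth=1 redo_depth=1
After op 4 (type): buf='xyzbar' undo_depth=2 redo_depth=0
After op 5 (type): buf='xyzbarblue' undo_depth=3 redo_depth=0
After op 6 (delete): buf='xyzba' undo_depth=4 redo_depth=0
After op 7 (delete): buf='xy' undo_depth=5 redo_depth=0
After op 8 (delete): buf='x' undo_depth=6 redo_depth=0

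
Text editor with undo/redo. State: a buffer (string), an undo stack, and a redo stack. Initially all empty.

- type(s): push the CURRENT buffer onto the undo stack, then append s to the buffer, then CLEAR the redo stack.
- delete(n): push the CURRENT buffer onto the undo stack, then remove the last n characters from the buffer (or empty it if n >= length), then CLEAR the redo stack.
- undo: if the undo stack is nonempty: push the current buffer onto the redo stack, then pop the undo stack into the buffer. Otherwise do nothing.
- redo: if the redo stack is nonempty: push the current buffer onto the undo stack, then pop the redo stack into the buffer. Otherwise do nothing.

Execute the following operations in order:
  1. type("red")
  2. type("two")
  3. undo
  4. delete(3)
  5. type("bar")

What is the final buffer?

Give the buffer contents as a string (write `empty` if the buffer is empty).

After op 1 (type): buf='red' undo_depth=1 redo_depth=0
After op 2 (type): buf='redtwo' undo_depth=2 redo_depth=0
After op 3 (undo): buf='red' undo_depth=1 redo_depth=1
After op 4 (delete): buf='(empty)' undo_depth=2 redo_depth=0
After op 5 (type): buf='bar' undo_depth=3 redo_depth=0

Answer: bar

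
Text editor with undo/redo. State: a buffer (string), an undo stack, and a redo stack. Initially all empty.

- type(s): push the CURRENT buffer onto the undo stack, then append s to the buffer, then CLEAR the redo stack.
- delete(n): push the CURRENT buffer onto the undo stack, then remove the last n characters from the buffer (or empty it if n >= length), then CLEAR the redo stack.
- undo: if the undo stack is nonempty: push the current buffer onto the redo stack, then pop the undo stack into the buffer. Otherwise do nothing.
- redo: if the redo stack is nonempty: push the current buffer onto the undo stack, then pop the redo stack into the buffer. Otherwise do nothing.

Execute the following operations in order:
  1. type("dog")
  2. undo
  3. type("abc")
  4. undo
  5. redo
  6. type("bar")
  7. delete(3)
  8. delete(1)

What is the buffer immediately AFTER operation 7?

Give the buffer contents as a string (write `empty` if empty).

After op 1 (type): buf='dog' undo_depth=1 redo_depth=0
After op 2 (undo): buf='(empty)' undo_depth=0 redo_depth=1
After op 3 (type): buf='abc' undo_depth=1 redo_depth=0
After op 4 (undo): buf='(empty)' undo_depth=0 redo_depth=1
After op 5 (redo): buf='abc' undo_depth=1 redo_depth=0
After op 6 (type): buf='abcbar' undo_depth=2 redo_depth=0
After op 7 (delete): buf='abc' undo_depth=3 redo_depth=0

Answer: abc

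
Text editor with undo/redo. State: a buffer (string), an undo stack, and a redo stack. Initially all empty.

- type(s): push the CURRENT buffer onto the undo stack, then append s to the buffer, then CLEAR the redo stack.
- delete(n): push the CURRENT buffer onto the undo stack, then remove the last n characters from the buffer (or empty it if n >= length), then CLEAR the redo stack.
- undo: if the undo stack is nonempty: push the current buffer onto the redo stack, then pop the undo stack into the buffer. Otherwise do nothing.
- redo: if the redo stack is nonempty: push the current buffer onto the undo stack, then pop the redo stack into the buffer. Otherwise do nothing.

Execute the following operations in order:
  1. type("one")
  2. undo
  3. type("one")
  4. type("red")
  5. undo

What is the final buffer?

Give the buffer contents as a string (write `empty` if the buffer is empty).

After op 1 (type): buf='one' undo_depth=1 redo_depth=0
After op 2 (undo): buf='(empty)' undo_depth=0 redo_depth=1
After op 3 (type): buf='one' undo_depth=1 redo_depth=0
After op 4 (type): buf='onered' undo_depth=2 redo_depth=0
After op 5 (undo): buf='one' undo_depth=1 redo_depth=1

Answer: one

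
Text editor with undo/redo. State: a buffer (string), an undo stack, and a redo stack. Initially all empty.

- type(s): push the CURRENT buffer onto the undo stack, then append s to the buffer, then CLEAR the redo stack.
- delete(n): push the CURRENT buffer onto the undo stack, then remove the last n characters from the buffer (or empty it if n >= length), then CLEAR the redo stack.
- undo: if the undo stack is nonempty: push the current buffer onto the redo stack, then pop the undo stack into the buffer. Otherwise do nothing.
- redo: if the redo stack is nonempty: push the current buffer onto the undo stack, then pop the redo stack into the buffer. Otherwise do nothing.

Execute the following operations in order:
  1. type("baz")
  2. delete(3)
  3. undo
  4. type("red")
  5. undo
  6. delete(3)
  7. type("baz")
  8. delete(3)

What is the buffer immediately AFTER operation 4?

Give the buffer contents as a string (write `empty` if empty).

After op 1 (type): buf='baz' undo_depth=1 redo_depth=0
After op 2 (delete): buf='(empty)' undo_depth=2 redo_depth=0
After op 3 (undo): buf='baz' undo_depth=1 redo_depth=1
After op 4 (type): buf='bazred' undo_depth=2 redo_depth=0

Answer: bazred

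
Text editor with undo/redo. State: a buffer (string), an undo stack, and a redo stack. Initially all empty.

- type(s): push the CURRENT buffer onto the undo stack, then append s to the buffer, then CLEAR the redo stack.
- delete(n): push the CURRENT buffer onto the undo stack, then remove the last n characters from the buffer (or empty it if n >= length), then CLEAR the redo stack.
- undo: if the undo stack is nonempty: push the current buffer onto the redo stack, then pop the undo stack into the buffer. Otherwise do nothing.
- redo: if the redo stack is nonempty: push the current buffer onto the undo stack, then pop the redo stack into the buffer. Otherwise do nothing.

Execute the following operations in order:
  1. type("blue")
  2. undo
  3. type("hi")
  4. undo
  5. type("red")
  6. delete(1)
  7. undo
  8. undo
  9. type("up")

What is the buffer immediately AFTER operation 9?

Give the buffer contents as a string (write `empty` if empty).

After op 1 (type): buf='blue' undo_depth=1 redo_depth=0
After op 2 (undo): buf='(empty)' undo_depth=0 redo_depth=1
After op 3 (type): buf='hi' undo_depth=1 redo_depth=0
After op 4 (undo): buf='(empty)' undo_depth=0 redo_depth=1
After op 5 (type): buf='red' undo_depth=1 redo_depth=0
After op 6 (delete): buf='re' undo_depth=2 redo_depth=0
After op 7 (undo): buf='red' undo_depth=1 redo_depth=1
After op 8 (undo): buf='(empty)' undo_depth=0 redo_depth=2
After op 9 (type): buf='up' undo_depth=1 redo_depth=0

Answer: up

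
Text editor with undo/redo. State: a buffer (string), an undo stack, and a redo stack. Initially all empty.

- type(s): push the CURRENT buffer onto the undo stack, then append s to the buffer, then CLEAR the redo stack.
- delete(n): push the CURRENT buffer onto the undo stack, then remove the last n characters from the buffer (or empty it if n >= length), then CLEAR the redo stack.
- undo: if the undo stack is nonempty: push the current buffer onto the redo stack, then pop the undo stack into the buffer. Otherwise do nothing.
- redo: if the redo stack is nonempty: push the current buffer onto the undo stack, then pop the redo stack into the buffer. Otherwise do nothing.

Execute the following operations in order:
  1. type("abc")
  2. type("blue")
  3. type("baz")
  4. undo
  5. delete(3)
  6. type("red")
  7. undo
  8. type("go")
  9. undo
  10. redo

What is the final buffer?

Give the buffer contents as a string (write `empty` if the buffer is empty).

Answer: abcbgo

Derivation:
After op 1 (type): buf='abc' undo_depth=1 redo_depth=0
After op 2 (type): buf='abcblue' undo_depth=2 redo_depth=0
After op 3 (type): buf='abcbluebaz' undo_depth=3 redo_depth=0
After op 4 (undo): buf='abcblue' undo_depth=2 redo_depth=1
After op 5 (delete): buf='abcb' undo_depth=3 redo_depth=0
After op 6 (type): buf='abcbred' undo_depth=4 redo_depth=0
After op 7 (undo): buf='abcb' undo_depth=3 redo_depth=1
After op 8 (type): buf='abcbgo' undo_depth=4 redo_depth=0
After op 9 (undo): buf='abcb' undo_depth=3 redo_depth=1
After op 10 (redo): buf='abcbgo' undo_depth=4 redo_depth=0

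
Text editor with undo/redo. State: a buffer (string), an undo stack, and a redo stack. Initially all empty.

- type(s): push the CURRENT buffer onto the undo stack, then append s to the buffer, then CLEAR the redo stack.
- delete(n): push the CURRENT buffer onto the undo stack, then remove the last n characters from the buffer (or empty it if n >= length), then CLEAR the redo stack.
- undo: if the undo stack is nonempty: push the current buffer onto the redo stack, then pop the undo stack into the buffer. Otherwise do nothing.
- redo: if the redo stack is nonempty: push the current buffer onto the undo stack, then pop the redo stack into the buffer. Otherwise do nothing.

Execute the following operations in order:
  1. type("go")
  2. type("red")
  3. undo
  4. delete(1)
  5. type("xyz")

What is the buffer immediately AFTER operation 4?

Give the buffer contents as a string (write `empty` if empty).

Answer: g

Derivation:
After op 1 (type): buf='go' undo_depth=1 redo_depth=0
After op 2 (type): buf='gored' undo_depth=2 redo_depth=0
After op 3 (undo): buf='go' undo_depth=1 redo_depth=1
After op 4 (delete): buf='g' undo_depth=2 redo_depth=0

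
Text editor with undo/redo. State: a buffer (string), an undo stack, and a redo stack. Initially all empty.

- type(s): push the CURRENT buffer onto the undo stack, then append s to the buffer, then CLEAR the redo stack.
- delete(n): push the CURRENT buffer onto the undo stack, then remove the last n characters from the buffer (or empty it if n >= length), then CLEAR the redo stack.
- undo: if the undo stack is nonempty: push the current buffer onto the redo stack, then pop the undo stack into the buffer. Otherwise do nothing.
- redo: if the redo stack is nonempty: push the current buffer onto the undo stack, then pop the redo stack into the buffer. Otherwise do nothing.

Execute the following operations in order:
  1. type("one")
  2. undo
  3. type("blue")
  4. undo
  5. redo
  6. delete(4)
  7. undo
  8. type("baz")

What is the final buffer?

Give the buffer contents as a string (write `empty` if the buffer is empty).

After op 1 (type): buf='one' undo_depth=1 redo_depth=0
After op 2 (undo): buf='(empty)' undo_depth=0 redo_depth=1
After op 3 (type): buf='blue' undo_depth=1 redo_depth=0
After op 4 (undo): buf='(empty)' undo_depth=0 redo_depth=1
After op 5 (redo): buf='blue' undo_depth=1 redo_depth=0
After op 6 (delete): buf='(empty)' undo_depth=2 redo_depth=0
After op 7 (undo): buf='blue' undo_depth=1 redo_depth=1
After op 8 (type): buf='bluebaz' undo_depth=2 redo_depth=0

Answer: bluebaz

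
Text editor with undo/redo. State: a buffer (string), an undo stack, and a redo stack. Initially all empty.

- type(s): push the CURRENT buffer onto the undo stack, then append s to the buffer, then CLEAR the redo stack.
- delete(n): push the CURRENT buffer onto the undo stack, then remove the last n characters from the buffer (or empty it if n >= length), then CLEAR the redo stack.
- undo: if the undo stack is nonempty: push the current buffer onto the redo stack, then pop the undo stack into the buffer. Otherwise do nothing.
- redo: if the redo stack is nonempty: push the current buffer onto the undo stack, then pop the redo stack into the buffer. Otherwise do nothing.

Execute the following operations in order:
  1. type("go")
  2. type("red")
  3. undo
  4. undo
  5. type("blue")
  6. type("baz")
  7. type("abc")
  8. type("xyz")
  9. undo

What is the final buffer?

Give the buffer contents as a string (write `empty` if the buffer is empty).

After op 1 (type): buf='go' undo_depth=1 redo_depth=0
After op 2 (type): buf='gored' undo_depth=2 redo_depth=0
After op 3 (undo): buf='go' undo_depth=1 redo_depth=1
After op 4 (undo): buf='(empty)' undo_depth=0 redo_depth=2
After op 5 (type): buf='blue' undo_depth=1 redo_depth=0
After op 6 (type): buf='bluebaz' undo_depth=2 redo_depth=0
After op 7 (type): buf='bluebazabc' undo_depth=3 redo_depth=0
After op 8 (type): buf='bluebazabcxyz' undo_depth=4 redo_depth=0
After op 9 (undo): buf='bluebazabc' undo_depth=3 redo_depth=1

Answer: bluebazabc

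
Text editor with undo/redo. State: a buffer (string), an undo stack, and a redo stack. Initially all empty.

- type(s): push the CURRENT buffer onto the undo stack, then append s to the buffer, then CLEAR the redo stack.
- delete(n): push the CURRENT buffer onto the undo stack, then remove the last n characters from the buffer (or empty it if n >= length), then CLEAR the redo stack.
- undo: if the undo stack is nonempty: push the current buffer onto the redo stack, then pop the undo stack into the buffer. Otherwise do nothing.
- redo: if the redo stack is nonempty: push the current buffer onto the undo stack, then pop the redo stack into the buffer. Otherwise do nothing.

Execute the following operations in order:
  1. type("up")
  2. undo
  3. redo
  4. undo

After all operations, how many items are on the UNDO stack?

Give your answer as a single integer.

Answer: 0

Derivation:
After op 1 (type): buf='up' undo_depth=1 redo_depth=0
After op 2 (undo): buf='(empty)' undo_depth=0 redo_depth=1
After op 3 (redo): buf='up' undo_depth=1 redo_depth=0
After op 4 (undo): buf='(empty)' undo_depth=0 redo_depth=1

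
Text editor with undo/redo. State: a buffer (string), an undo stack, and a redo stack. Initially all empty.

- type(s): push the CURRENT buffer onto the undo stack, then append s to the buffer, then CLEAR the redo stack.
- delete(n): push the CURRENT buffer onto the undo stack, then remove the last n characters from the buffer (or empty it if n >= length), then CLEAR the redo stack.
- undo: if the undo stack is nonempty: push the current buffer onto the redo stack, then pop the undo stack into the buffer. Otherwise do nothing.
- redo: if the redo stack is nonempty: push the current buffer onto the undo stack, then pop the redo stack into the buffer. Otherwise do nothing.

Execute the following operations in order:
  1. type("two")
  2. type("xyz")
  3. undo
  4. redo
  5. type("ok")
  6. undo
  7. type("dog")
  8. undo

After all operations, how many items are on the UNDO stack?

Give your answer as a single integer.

Answer: 2

Derivation:
After op 1 (type): buf='two' undo_depth=1 redo_depth=0
After op 2 (type): buf='twoxyz' undo_depth=2 redo_depth=0
After op 3 (undo): buf='two' undo_depth=1 redo_depth=1
After op 4 (redo): buf='twoxyz' undo_depth=2 redo_depth=0
After op 5 (type): buf='twoxyzok' undo_depth=3 redo_depth=0
After op 6 (undo): buf='twoxyz' undo_depth=2 redo_depth=1
After op 7 (type): buf='twoxyzdog' undo_depth=3 redo_depth=0
After op 8 (undo): buf='twoxyz' undo_depth=2 redo_depth=1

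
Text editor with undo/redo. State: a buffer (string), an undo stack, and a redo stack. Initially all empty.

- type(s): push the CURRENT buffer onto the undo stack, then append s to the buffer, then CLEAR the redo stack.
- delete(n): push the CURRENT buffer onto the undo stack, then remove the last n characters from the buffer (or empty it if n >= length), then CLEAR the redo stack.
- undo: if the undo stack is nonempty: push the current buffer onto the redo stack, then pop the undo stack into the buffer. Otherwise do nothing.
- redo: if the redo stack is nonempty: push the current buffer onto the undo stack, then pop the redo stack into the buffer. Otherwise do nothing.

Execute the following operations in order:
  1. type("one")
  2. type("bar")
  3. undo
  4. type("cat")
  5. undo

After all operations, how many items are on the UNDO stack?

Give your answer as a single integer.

Answer: 1

Derivation:
After op 1 (type): buf='one' undo_depth=1 redo_depth=0
After op 2 (type): buf='onebar' undo_depth=2 redo_depth=0
After op 3 (undo): buf='one' undo_depth=1 redo_depth=1
After op 4 (type): buf='onecat' undo_depth=2 redo_depth=0
After op 5 (undo): buf='one' undo_depth=1 redo_depth=1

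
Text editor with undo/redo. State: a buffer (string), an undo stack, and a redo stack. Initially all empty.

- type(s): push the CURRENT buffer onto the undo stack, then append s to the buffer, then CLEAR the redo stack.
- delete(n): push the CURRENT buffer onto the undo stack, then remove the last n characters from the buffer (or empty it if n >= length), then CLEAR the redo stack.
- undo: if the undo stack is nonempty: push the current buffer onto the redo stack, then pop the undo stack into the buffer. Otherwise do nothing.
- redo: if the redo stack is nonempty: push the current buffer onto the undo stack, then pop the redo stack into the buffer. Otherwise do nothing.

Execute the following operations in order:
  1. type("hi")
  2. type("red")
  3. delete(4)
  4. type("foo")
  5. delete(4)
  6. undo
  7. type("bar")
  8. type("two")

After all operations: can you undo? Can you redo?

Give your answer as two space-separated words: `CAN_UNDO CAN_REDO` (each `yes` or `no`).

After op 1 (type): buf='hi' undo_depth=1 redo_depth=0
After op 2 (type): buf='hired' undo_depth=2 redo_depth=0
After op 3 (delete): buf='h' undo_depth=3 redo_depth=0
After op 4 (type): buf='hfoo' undo_depth=4 redo_depth=0
After op 5 (delete): buf='(empty)' undo_depth=5 redo_depth=0
After op 6 (undo): buf='hfoo' undo_depth=4 redo_depth=1
After op 7 (type): buf='hfoobar' undo_depth=5 redo_depth=0
After op 8 (type): buf='hfoobartwo' undo_depth=6 redo_depth=0

Answer: yes no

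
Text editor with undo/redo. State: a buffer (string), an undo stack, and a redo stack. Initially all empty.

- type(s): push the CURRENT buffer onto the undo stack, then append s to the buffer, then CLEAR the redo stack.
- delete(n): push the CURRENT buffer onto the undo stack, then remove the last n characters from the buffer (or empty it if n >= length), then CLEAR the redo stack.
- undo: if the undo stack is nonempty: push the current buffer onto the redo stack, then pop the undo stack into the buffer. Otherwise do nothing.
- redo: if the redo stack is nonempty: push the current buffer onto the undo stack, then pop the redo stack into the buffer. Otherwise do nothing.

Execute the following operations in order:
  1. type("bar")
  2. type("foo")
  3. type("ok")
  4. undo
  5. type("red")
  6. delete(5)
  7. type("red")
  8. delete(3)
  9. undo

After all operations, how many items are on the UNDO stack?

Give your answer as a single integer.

After op 1 (type): buf='bar' undo_depth=1 redo_depth=0
After op 2 (type): buf='barfoo' undo_depth=2 redo_depth=0
After op 3 (type): buf='barfoook' undo_depth=3 redo_depth=0
After op 4 (undo): buf='barfoo' undo_depth=2 redo_depth=1
After op 5 (type): buf='barfoored' undo_depth=3 redo_depth=0
After op 6 (delete): buf='barf' undo_depth=4 redo_depth=0
After op 7 (type): buf='barfred' undo_depth=5 redo_depth=0
After op 8 (delete): buf='barf' undo_depth=6 redo_depth=0
After op 9 (undo): buf='barfred' undo_depth=5 redo_depth=1

Answer: 5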